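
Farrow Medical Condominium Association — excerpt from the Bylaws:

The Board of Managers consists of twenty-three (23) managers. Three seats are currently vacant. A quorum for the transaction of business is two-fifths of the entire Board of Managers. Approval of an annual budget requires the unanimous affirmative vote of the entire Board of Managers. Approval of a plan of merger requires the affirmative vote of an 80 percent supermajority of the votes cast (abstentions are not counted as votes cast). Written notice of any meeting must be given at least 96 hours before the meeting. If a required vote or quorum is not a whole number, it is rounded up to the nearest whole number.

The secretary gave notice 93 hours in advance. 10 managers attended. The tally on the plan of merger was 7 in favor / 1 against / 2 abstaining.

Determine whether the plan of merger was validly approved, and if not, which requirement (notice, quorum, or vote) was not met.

Invalid — notice requirement not satisfied.

Notice: 93 hours given; 96 required (93 < 96). Not satisfied.
Quorum: 10 present; quorum is 10. Satisfied.
Vote: the plan of merger requires four-fifths of the votes cast (10 present − 2 abstaining = 8). 4/5 of 8 = 6.40, rounded up to 7, so 7 affirmative votes are needed; 7 voted in favor. Satisfied.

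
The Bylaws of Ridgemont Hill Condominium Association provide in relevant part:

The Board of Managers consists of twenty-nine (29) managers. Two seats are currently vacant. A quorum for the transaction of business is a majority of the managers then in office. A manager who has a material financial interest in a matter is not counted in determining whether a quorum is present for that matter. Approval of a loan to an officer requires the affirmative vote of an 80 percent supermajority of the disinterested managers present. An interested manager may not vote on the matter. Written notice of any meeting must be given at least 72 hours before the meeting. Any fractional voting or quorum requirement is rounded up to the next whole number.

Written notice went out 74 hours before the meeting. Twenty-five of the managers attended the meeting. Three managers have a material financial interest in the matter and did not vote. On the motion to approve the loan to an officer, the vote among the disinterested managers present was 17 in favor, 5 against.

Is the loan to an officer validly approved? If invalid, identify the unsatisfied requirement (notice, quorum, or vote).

Invalid — vote requirement not satisfied.

Notice: 74 hours given; 72 required (74 ≥ 72). Satisfied.
Quorum: 25 present, but the 3 interested managers do not count, leaving 22. Quorum is 14. Satisfied.
Vote: the loan to an officer requires four-fifths of the disinterested managers present (25 − 3 = 22). 4/5 of 22 = 17.60, rounded up to 18, so 18 affirmative votes are needed; 17 voted in favor. Not satisfied.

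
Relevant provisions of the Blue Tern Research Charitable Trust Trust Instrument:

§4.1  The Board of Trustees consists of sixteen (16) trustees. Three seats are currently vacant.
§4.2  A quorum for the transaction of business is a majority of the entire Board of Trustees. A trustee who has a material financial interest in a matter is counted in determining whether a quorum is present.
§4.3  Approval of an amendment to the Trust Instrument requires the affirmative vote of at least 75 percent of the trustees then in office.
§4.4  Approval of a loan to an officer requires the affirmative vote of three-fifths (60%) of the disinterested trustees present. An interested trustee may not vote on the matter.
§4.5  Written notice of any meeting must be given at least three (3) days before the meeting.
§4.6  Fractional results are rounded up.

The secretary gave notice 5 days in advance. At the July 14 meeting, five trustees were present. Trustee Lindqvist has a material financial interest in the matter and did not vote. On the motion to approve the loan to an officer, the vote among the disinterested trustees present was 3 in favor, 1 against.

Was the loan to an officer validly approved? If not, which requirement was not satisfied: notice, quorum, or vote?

Notice: 5 days given; 3 required (5 ≥ 3). Satisfied.
Quorum: 5 present (interested trustees count toward quorum); quorum is 9. Not satisfied.
Vote: the loan to an officer requires three-fifths of the disinterested trustees present (5 − 1 = 4). 3/5 of 4 = 2.40, rounded up to 3, so 3 affirmative votes are needed; 3 voted in favor. Satisfied. (Moot — without a quorum no business can be validly transacted.)

Invalid — quorum requirement not satisfied.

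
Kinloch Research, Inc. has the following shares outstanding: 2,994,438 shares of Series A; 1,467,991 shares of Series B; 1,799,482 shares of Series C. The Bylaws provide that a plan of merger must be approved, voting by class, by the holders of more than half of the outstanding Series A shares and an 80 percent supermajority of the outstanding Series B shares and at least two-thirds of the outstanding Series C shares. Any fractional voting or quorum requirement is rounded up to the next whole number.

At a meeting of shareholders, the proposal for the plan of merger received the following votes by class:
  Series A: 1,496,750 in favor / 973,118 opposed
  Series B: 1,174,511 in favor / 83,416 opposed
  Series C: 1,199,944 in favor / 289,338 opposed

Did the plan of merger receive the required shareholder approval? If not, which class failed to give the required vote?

Not approved — the Series A shares did not give the required vote.

Series A: a majority of 2994438 is 1497220; 1,497,220 required, 1,496,750 in favor — not approved.
Series B: 4/5 of 1467991 = 1174392.80, rounded up to 1174393; 1,174,393 required, 1,174,511 in favor — approved.
Series C: 2/3 of 1799482 = 1199654.67, rounded up to 1199655; 1,199,655 required, 1,199,944 in favor — approved.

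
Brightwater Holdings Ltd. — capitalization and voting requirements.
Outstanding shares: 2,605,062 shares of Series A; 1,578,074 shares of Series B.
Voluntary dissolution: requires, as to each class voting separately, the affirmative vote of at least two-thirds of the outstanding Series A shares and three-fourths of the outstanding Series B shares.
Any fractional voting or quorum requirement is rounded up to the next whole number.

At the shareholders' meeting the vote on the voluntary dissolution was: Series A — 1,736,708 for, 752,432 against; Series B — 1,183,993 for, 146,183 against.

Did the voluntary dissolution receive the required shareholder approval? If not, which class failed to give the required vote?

Series A: 2/3 of 2605062 = 1736708; 1,736,708 required, 1,736,708 in favor — approved.
Series B: 3/4 of 1578074 = 1183555.50, rounded up to 1183556; 1,183,556 required, 1,183,993 in favor — approved.

Approved — every class gave the required vote.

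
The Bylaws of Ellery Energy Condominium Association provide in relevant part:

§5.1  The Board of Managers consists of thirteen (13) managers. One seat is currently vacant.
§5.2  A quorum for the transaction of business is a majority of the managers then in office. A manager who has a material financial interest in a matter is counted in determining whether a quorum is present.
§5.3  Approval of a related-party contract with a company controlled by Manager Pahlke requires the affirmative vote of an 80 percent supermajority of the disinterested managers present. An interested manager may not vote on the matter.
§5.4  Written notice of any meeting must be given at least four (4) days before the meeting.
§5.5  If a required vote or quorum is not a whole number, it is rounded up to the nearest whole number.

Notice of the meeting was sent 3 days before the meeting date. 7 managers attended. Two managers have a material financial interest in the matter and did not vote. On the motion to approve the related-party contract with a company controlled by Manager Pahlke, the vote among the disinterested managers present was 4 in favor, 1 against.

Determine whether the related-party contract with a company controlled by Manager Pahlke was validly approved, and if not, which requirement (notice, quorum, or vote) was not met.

Invalid — notice requirement not satisfied.

Notice: 3 days given; 4 required (3 < 4). Not satisfied.
Quorum: 7 present (interested managers count toward quorum); quorum is 7. Satisfied.
Vote: the related-party contract with a company controlled by Manager Pahlke requires four-fifths of the disinterested managers present (7 − 2 = 5). 4/5 of 5 = 4, so 4 affirmative votes are needed; 4 voted in favor. Satisfied.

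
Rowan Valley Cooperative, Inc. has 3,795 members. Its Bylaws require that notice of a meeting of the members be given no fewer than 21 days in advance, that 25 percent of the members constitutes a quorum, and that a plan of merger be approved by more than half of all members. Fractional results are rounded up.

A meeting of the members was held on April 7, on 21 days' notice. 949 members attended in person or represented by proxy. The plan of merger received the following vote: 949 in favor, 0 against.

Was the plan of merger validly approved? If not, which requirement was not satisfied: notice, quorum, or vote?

Invalid — vote requirement not satisfied.

Notice: 21 days given; 21 required. Satisfied.
Quorum: 25% of 3,795 = 948.75, rounded up to 949; 949 present. Satisfied.
Vote: requires a majority of all members (3,795); a majority of 3795 is 1898, so 1,898 needed; 949 in favor. Not satisfied.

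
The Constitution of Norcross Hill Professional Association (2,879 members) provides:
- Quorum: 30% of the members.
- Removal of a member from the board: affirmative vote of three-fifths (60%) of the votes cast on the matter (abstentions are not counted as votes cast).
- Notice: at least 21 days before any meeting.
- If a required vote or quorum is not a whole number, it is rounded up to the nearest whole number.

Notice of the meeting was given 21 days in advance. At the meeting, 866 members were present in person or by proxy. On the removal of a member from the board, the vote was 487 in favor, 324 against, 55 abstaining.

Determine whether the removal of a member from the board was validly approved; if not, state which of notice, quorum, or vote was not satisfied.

Notice: 21 days given; 21 required. Satisfied.
Quorum: 30% of 2,879 = 863.70, rounded up to 864; 866 present. Satisfied.
Vote: requires three-fifths of the votes cast (866 − 55 abstaining = 811); 3/5 of 811 = 486.60, rounded up to 487, so 487 needed; 487 in favor. Satisfied.

Valid — all requirements satisfied.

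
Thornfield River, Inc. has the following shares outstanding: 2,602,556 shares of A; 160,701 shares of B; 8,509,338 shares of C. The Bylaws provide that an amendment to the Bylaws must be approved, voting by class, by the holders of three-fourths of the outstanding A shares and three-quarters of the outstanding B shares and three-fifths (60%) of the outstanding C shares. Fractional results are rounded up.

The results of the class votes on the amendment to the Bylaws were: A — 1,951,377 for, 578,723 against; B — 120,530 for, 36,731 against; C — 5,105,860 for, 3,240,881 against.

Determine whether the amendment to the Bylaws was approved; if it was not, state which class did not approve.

Not approved — the A shares did not give the required vote.

A: 3/4 of 2602556 = 1951917; 1,951,917 required, 1,951,377 in favor — not approved.
B: 3/4 of 160701 = 120525.75, rounded up to 120526; 120,526 required, 120,530 in favor — approved.
C: 3/5 of 8509338 = 5105602.80, rounded up to 5105603; 5,105,603 required, 5,105,860 in favor — approved.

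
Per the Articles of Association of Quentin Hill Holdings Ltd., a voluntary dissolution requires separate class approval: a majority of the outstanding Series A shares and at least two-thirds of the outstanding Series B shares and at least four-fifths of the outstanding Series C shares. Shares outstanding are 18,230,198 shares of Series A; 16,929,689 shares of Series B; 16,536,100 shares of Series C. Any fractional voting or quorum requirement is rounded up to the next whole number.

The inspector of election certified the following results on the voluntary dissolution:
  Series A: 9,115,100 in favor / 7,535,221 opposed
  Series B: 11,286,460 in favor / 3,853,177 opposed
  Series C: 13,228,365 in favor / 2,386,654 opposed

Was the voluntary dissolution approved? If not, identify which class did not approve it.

Series A: a majority of 18230198 is 9115100; 9,115,100 required, 9,115,100 in favor — approved.
Series B: 2/3 of 16929689 = 11286459.33, rounded up to 11286460; 11,286,460 required, 11,286,460 in favor — approved.
Series C: 4/5 of 16536100 = 13228880; 13,228,880 required, 13,228,365 in favor — not approved.

Not approved — the Series C shares did not give the required vote.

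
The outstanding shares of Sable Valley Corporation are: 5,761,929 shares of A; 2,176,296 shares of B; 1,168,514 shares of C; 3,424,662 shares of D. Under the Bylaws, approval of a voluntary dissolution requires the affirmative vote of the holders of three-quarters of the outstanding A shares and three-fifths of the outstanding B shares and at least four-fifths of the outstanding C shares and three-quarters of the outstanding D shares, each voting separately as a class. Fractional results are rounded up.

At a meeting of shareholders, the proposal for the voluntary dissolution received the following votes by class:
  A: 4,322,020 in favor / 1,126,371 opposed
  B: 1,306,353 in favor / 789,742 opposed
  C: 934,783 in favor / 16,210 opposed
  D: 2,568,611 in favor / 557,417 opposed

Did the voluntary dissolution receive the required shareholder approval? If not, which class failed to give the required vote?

Not approved — the C shares did not give the required vote.

A: 3/4 of 5761929 = 4321446.75, rounded up to 4321447; 4,321,447 required, 4,322,020 in favor — approved.
B: 3/5 of 2176296 = 1305777.60, rounded up to 1305778; 1,305,778 required, 1,306,353 in favor — approved.
C: 4/5 of 1168514 = 934811.20, rounded up to 934812; 934,812 required, 934,783 in favor — not approved.
D: 3/4 of 3424662 = 2568496.50, rounded up to 2568497; 2,568,497 required, 2,568,611 in favor — approved.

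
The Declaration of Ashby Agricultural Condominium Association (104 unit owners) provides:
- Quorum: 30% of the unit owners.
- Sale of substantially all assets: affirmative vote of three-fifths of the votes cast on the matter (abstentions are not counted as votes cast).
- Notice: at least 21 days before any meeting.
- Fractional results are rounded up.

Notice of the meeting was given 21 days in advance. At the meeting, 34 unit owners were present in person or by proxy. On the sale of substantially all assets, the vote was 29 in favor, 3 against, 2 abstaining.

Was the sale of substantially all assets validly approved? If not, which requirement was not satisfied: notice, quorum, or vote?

Valid — all requirements satisfied.

Notice: 21 days given; 21 required. Satisfied.
Quorum: 30% of 104 = 31.20, rounded up to 32; 34 present. Satisfied.
Vote: requires three-fifths of the votes cast (34 − 2 abstaining = 32); 3/5 of 32 = 19.20, rounded up to 20, so 20 needed; 29 in favor. Satisfied.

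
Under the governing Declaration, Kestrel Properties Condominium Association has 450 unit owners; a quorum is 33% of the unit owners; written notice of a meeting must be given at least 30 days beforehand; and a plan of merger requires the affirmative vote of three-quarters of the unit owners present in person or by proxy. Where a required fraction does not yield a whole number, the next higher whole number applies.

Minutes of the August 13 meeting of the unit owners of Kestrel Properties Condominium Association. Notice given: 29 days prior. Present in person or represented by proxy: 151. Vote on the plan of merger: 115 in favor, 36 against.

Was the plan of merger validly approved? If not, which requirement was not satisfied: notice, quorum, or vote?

Notice: 29 days given; 30 required. Not satisfied.
Quorum: 33% of 450 = 148.50, rounded up to 149; 151 present. Satisfied.
Vote: requires three-fourths of those present (151); 3/4 of 151 = 113.25, rounded up to 114, so 114 needed; 115 in favor. Satisfied.

Invalid — notice requirement not satisfied.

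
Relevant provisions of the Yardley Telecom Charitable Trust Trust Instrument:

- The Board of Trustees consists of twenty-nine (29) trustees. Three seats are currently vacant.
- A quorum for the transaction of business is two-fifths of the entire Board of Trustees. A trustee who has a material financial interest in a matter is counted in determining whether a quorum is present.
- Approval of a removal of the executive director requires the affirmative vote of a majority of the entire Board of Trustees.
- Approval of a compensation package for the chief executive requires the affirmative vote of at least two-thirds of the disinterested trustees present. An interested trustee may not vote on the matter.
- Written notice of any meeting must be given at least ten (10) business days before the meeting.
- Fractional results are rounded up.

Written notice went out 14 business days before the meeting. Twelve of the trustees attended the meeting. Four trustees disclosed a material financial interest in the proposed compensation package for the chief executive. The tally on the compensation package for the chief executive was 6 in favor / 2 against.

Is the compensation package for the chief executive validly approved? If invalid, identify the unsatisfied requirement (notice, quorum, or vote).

Valid — all requirements satisfied.

Notice: 14 business days given; 10 required (14 ≥ 10). Satisfied.
Quorum: 12 present (interested trustees count toward quorum); quorum is 12. Satisfied.
Vote: the compensation package for the chief executive requires two-thirds of the disinterested trustees present (12 − 4 = 8). 2/3 of 8 = 5.33, rounded up to 6, so 6 affirmative votes are needed; 6 voted in favor. Satisfied.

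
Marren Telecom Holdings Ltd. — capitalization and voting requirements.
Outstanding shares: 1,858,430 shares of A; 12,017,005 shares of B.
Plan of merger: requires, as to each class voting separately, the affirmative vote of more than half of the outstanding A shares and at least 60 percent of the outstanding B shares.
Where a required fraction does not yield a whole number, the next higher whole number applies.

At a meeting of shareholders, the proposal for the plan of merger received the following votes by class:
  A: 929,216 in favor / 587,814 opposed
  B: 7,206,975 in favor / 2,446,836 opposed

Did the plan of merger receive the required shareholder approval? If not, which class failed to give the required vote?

Not approved — the B shares did not give the required vote.

A: a majority of 1858430 is 929216; 929,216 required, 929,216 in favor — approved.
B: 3/5 of 12017005 = 7210203; 7,210,203 required, 7,206,975 in favor — not approved.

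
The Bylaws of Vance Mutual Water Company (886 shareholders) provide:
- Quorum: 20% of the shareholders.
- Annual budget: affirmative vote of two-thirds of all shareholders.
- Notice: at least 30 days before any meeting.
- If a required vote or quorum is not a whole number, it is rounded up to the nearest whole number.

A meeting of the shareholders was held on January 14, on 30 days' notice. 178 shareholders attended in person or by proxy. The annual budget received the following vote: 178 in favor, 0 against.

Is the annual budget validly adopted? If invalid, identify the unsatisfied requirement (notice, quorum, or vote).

Notice: 30 days given; 30 required. Satisfied.
Quorum: 20% of 886 = 177.20, rounded up to 178; 178 present. Satisfied.
Vote: requires two-thirds of all shareholders (886); 2/3 of 886 = 590.67, rounded up to 591, so 591 needed; 178 in favor. Not satisfied.

Invalid — vote requirement not satisfied.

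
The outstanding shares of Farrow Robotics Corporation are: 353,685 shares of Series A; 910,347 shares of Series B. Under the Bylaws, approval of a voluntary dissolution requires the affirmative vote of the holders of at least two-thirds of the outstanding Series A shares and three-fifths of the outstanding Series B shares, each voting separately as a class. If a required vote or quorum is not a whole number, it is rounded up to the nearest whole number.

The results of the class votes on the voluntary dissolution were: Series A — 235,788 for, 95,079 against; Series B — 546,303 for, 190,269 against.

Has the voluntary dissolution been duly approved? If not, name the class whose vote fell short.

Series A: 2/3 of 353685 = 235790; 235,790 required, 235,788 in favor — not approved.
Series B: 3/5 of 910347 = 546208.20, rounded up to 546209; 546,209 required, 546,303 in favor — approved.

Not approved — the Series A shares did not give the required vote.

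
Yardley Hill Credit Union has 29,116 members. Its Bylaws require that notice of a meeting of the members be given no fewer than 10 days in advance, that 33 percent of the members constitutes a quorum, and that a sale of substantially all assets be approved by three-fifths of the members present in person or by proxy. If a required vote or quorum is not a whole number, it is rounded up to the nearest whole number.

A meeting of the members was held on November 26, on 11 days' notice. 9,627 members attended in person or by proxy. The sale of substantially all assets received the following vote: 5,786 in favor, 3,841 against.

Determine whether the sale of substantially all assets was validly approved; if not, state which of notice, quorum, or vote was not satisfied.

Notice: 11 days given; 10 required. Satisfied.
Quorum: 33% of 29,116 = 9,608.28, rounded up to 9,609; 9,627 present. Satisfied.
Vote: requires three-fifths of those present (9,627); 3/5 of 9627 = 5776.20, rounded up to 5777, so 5,777 needed; 5,786 in favor. Satisfied.

Valid — all requirements satisfied.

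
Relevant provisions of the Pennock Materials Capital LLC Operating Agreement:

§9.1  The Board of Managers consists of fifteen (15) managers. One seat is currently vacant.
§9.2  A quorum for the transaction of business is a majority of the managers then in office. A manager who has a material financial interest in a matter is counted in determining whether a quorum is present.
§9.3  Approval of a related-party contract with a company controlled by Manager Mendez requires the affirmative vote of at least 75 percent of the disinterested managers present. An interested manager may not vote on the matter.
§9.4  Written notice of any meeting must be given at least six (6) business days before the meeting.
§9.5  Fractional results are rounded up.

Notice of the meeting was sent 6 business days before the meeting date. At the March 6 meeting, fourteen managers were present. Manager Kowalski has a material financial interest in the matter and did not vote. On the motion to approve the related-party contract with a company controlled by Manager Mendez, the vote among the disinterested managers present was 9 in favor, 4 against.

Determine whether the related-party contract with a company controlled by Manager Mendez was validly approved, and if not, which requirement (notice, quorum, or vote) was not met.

Invalid — vote requirement not satisfied.

Notice: 6 business days given; 6 required (6 ≥ 6). Satisfied.
Quorum: 14 present (interested managers count toward quorum); quorum is 8. Satisfied.
Vote: the related-party contract with a company controlled by Manager Mendez requires three-fourths of the disinterested managers present (14 − 1 = 13). 3/4 of 13 = 9.75, rounded up to 10, so 10 affirmative votes are needed; 9 voted in favor. Not satisfied.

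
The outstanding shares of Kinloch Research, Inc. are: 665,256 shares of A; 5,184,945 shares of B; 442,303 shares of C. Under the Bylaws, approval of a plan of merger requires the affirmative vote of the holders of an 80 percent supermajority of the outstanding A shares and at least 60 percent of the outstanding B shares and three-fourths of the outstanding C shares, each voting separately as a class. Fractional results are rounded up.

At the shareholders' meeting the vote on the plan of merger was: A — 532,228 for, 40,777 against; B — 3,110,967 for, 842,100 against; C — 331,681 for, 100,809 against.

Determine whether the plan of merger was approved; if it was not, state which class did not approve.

Not approved — the C shares did not give the required vote.

A: 4/5 of 665256 = 532204.80, rounded up to 532205; 532,205 required, 532,228 in favor — approved.
B: 3/5 of 5184945 = 3110967; 3,110,967 required, 3,110,967 in favor — approved.
C: 3/4 of 442303 = 331727.25, rounded up to 331728; 331,728 required, 331,681 in favor — not approved.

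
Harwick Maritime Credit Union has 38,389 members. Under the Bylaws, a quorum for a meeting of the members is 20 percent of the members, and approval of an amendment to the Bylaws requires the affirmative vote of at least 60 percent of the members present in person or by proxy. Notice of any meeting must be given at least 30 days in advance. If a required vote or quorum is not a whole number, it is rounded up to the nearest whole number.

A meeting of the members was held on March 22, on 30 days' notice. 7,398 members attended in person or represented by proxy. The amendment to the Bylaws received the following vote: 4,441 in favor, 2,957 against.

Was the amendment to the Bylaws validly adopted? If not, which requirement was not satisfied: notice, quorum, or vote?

Invalid — quorum requirement not satisfied.

Notice: 30 days given; 30 required. Satisfied.
Quorum: 20% of 38,389 = 7,677.80, rounded up to 7,678; 7,398 present. Not satisfied.
Vote: requires three-fifths of those present (7,398); 3/5 of 7398 = 4438.80, rounded up to 4439, so 4,439 needed; 4,441 in favor. Satisfied.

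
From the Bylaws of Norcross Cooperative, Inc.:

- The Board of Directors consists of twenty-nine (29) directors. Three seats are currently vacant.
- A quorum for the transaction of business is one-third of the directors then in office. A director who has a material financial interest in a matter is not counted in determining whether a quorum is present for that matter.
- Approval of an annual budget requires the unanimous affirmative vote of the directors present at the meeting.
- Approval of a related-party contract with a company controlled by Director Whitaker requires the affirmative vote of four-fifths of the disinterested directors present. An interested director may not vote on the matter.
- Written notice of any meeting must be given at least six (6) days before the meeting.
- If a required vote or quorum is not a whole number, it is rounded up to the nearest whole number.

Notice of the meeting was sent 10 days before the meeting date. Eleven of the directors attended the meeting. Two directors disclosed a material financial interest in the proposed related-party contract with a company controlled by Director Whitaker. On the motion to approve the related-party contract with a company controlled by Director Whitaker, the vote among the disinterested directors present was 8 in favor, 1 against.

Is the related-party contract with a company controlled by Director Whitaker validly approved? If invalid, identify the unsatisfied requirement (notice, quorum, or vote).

Valid — all requirements satisfied.

Notice: 10 days given; 6 required (10 ≥ 6). Satisfied.
Quorum: 11 present, but the 2 interested directors do not count, leaving 9. Quorum is 9. Satisfied.
Vote: the related-party contract with a company controlled by Director Whitaker requires four-fifths of the disinterested directors present (11 − 2 = 9). 4/5 of 9 = 7.20, rounded up to 8, so 8 affirmative votes are needed; 8 voted in favor. Satisfied.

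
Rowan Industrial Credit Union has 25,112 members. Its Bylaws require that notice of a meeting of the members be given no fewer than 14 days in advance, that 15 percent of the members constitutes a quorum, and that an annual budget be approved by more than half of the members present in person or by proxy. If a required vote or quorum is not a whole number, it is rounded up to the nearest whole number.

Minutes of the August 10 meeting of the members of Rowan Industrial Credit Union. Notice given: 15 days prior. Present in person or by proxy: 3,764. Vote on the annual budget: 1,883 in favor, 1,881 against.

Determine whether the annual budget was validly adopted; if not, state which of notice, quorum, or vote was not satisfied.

Invalid — quorum requirement not satisfied.

Notice: 15 days given; 14 required. Satisfied.
Quorum: 15% of 25,112 = 3,766.80, rounded up to 3,767; 3,764 present. Not satisfied.
Vote: requires a majority of those present (3,764); a majority of 3764 is 1883, so 1,883 needed; 1,883 in favor. Satisfied.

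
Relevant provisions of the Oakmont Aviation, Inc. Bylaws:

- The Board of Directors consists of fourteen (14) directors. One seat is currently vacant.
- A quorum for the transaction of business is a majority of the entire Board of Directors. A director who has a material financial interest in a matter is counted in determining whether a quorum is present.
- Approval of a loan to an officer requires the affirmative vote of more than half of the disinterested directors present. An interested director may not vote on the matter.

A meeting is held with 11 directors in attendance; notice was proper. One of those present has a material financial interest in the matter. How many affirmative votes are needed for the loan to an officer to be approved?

6

The loan to an officer requires a majority of the disinterested directors present (11 − 1 = 10).
A majority of 10 is 6.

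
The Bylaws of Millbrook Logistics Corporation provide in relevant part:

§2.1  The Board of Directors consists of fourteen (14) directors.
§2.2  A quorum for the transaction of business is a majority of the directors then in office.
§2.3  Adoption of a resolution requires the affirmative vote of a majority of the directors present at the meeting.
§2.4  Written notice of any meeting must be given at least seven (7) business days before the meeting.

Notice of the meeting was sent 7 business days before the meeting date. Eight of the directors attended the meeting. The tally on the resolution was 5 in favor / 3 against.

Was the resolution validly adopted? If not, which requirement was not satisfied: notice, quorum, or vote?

Notice: 7 business days given; 7 required (7 ≥ 7). Satisfied.
Quorum: 8 present; quorum is 8. Satisfied.
Vote: the resolution requires a majority of the directors present (8). A majority of 8 is 5, so 5 affirmative votes are needed; 5 voted in favor. Satisfied.

Valid — all requirements satisfied.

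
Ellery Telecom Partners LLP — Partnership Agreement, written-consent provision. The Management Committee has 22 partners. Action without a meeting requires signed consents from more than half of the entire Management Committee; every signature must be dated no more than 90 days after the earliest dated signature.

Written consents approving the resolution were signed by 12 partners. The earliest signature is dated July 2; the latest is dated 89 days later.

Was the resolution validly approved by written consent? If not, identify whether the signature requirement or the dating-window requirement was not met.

Effective — both the signature and dating-window requirements are satisfied.

Signatures required: more than half of 22 — a majority of 22 is 12, so 12 needed; 12 signed. Sufficient.
Dating window: the latest signature is 89 days after the earliest; the limit is 90 days. Within the window.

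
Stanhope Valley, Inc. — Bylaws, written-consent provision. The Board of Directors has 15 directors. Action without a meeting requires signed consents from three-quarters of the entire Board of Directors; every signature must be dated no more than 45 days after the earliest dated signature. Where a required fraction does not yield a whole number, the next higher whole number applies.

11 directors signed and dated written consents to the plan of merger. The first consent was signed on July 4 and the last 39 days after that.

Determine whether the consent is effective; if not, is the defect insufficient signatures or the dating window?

Signatures required: three-quarters of 15 — 3/4 of 15 = 11.25, rounded up to 12, so 12 needed; 11 signed. Insufficient.
Dating window: the latest signature is 39 days after the earliest; the limit is 45 days. Within the window.

Not effective — insufficient signatures.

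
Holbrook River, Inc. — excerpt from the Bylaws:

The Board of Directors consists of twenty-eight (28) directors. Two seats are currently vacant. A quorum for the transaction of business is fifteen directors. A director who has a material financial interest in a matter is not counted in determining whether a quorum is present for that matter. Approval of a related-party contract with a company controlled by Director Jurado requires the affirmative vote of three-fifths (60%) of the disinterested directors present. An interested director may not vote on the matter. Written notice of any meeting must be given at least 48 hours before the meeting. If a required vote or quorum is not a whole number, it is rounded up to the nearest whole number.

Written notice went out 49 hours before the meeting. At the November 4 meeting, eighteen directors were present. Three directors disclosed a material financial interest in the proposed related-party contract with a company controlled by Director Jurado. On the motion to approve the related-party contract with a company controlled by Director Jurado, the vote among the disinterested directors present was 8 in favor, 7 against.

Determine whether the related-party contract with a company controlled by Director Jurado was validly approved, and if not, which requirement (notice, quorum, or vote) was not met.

Notice: 49 hours given; 48 required (49 ≥ 48). Satisfied.
Quorum: 18 present, but the 3 interested directors do not count, leaving 15. Quorum is 15. Satisfied.
Vote: the related-party contract with a company controlled by Director Jurado requires three-fifths of the disinterested directors present (18 − 3 = 15). 3/5 of 15 = 9, so 9 affirmative votes are needed; 8 voted in favor. Not satisfied.

Invalid — vote requirement not satisfied.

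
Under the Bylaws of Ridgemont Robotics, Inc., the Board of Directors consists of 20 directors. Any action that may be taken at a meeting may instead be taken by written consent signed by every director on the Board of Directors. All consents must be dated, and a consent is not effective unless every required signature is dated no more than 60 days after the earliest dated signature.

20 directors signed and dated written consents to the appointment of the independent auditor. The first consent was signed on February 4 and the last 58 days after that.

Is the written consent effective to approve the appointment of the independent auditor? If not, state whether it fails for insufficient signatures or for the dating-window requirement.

Effective — both the signature and dating-window requirements are satisfied.

Signatures required: every one of 20 — unanimous means all 20, so 20 needed; 20 signed. Sufficient.
Dating window: the latest signature is 58 days after the earliest; the limit is 60 days. Within the window.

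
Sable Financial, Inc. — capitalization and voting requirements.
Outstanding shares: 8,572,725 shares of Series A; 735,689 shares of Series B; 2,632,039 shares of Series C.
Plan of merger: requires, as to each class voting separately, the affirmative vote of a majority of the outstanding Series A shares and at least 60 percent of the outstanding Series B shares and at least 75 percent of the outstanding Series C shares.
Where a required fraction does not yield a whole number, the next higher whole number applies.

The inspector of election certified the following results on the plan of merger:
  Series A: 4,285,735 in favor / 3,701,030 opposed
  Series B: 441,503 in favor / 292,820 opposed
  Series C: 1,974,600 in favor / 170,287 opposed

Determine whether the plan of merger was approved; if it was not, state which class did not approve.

Not approved — the Series A shares did not give the required vote.

Series A: a majority of 8572725 is 4286363; 4,286,363 required, 4,285,735 in favor — not approved.
Series B: 3/5 of 735689 = 441413.40, rounded up to 441414; 441,414 required, 441,503 in favor — approved.
Series C: 3/4 of 2632039 = 1974029.25, rounded up to 1974030; 1,974,030 required, 1,974,600 in favor — approved.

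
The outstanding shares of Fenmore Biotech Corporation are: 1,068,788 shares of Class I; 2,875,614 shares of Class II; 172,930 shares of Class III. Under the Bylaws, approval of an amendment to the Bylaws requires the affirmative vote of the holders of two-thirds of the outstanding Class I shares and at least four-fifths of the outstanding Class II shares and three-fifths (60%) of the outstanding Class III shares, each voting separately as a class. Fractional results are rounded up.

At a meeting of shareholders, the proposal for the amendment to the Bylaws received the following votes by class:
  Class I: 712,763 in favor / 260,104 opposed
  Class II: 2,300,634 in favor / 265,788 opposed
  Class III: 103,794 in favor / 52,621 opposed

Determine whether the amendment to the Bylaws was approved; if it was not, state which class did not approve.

Class I: 2/3 of 1068788 = 712525.33, rounded up to 712526; 712,526 required, 712,763 in favor — approved.
Class II: 4/5 of 2875614 = 2300491.20, rounded up to 2300492; 2,300,492 required, 2,300,634 in favor — approved.
Class III: 3/5 of 172930 = 103758; 103,758 required, 103,794 in favor — approved.

Approved — every class gave the required vote.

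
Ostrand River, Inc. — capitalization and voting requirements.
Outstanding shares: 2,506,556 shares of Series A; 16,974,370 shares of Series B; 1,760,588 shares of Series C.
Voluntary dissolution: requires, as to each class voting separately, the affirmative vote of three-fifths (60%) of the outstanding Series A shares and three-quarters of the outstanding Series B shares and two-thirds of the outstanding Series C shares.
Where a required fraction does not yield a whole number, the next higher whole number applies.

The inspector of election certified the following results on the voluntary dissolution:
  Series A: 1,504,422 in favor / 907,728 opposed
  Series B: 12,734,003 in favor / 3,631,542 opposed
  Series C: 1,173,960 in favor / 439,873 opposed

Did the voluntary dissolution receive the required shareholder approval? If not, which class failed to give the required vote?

Approved — every class gave the required vote.

Series A: 3/5 of 2506556 = 1503933.60, rounded up to 1503934; 1,503,934 required, 1,504,422 in favor — approved.
Series B: 3/4 of 16974370 = 12730777.50, rounded up to 12730778; 12,730,778 required, 12,734,003 in favor — approved.
Series C: 2/3 of 1760588 = 1173725.33, rounded up to 1173726; 1,173,726 required, 1,173,960 in favor — approved.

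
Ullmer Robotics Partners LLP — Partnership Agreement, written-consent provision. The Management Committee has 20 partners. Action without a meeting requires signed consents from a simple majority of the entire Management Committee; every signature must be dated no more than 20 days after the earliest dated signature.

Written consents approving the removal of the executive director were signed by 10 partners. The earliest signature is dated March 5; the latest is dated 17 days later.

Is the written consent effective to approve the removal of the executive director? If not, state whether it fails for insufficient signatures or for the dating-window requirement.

Signatures required: a simple majority of 20 — a majority of 20 is 11, so 11 needed; 10 signed. Insufficient.
Dating window: the latest signature is 17 days after the earliest; the limit is 20 days. Within the window.

Not effective — insufficient signatures.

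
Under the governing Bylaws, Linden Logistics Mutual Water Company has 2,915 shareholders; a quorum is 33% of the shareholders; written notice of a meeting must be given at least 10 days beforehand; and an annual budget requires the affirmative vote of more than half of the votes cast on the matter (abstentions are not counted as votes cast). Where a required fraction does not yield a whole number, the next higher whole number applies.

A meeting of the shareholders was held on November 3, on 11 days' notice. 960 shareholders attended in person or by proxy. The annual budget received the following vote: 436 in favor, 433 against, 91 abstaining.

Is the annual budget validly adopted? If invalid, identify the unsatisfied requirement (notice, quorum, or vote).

Invalid — quorum requirement not satisfied.

Notice: 11 days given; 10 required. Satisfied.
Quorum: 33% of 2,915 = 961.95, rounded up to 962; 960 present. Not satisfied.
Vote: requires a majority of the votes cast (960 − 91 abstaining = 869); a majority of 869 is 435, so 435 needed; 436 in favor. Satisfied.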